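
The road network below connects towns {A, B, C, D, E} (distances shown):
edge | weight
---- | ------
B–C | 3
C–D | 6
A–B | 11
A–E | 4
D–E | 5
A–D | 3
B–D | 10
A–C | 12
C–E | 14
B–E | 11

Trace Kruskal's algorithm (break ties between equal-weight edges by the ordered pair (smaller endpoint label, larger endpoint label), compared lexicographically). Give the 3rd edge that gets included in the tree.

Kruskal's algorithm — process edges by increasing weight (ties by edge label):
A–D (3): add — endpoints in different components.
B–C (3): add — endpoints in different components.
A–E (4): add — endpoints in different components.
D–E (5): skip — D and E already connected.
C–D (6): add — endpoints in different components.
The 3rd edge added is A–E.

A-E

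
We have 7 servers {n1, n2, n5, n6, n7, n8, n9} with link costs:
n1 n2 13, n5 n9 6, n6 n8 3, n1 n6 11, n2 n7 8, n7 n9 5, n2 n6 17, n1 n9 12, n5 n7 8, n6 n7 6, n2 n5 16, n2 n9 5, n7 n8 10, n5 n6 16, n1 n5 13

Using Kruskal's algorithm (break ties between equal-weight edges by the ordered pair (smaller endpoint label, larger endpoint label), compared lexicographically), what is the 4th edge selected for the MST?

n5-n9

Kruskal: consider edges lightest-first.
n6 n8 (3): add — endpoints in different components.
n2 n9 (5): add — endpoints in different components.
n7 n9 (5): add — endpoints in different components.
n5 n9 (6): add — endpoints in different components.
n6 n7 (6): add — endpoints in different components.
n2 n7 (8): skip — n7 and n2 already connected.
n5 n7 (8): skip — n5 and n7 already connected.
n7 n8 (10): skip — n8 and n7 already connected.
n1 n6 (11): add — endpoints in different components.
The 4th edge added is n5 n9.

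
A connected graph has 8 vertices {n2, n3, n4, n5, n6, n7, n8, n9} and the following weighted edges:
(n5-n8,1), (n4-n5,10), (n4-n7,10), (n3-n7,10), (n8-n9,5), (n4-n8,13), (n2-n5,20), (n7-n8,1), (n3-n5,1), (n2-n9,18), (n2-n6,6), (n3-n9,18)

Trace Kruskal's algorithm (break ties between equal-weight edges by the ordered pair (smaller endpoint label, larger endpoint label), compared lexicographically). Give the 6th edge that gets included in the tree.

n4-n5

Kruskal: consider edges lightest-first.
n3-n5 (1): add — endpoints in different components.
n5-n8 (1): add — endpoints in different components.
n7-n8 (1): add — endpoints in different components.
n8-n9 (5): add — endpoints in different components.
n2-n6 (6): add — endpoints in different components.
n3-n7 (10): skip — n7 and n3 already connected.
n4-n5 (10): add — endpoints in different components.
n4-n7 (10): skip — n7 and n4 already connected.
n4-n8 (13): skip — n8 and n4 already connected.
n2-n9 (18): add — endpoints in different components.
The 6th edge added is n4-n5.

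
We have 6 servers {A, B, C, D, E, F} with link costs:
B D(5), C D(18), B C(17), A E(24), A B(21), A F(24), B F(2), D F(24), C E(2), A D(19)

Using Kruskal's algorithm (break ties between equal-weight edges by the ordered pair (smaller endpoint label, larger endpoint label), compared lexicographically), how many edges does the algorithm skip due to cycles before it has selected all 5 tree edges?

1

Sort edges by weight, then run Kruskal:
B F (2): add — endpoints in different components.
C E (2): add — endpoints in different components.
B D (5): add — endpoints in different components.
B C (17): add — endpoints in different components.
C D (18): skip — C and D already connected.
A D (19): add — endpoints in different components.
Edges rejected before the tree was complete: 1.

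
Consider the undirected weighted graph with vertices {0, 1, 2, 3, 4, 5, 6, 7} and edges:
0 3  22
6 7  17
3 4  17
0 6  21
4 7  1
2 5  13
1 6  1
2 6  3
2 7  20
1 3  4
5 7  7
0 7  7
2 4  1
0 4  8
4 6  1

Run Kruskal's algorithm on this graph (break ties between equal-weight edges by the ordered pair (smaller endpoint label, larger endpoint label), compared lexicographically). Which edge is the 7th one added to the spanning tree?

5-7

Kruskal: consider edges lightest-first.
1 6 (1): add — endpoints in different components.
2 4 (1): add — endpoints in different components.
4 6 (1): add — endpoints in different components.
4 7 (1): add — endpoints in different components.
2 6 (3): skip — 2 and 6 already connected.
1 3 (4): add — endpoints in different components.
0 7 (7): add — endpoints in different components.
5 7 (7): add — endpoints in different components.
The 7th edge added is 5 7.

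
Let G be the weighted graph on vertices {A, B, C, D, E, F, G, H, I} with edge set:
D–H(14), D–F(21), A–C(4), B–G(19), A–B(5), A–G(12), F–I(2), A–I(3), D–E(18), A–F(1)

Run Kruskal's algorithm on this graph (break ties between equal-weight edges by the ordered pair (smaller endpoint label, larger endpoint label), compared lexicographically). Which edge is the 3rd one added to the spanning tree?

A-C

Kruskal: consider edges lightest-first.
A–F (1): add — endpoints in different components.
F–I (2): add — endpoints in different components.
A–I (3): skip — A and I already connected.
A–C (4): add — endpoints in different components.
A–B (5): add — endpoints in different components.
A–G (12): add — endpoints in different components.
D–H (14): add — endpoints in different components.
D–E (18): add — endpoints in different components.
B–G (19): skip — B and G already connected.
D–F (21): add — endpoints in different components.
The 3rd edge added is A–C.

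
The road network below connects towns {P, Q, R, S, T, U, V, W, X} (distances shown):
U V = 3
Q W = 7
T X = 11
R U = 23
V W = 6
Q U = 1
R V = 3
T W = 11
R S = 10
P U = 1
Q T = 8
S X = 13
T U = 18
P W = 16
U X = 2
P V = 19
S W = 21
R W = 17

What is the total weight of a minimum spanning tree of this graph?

Prim's algorithm from T:
Step 1: cheapest edge leaving the tree is Q T (8); add Q.
Step 2: cheapest edge leaving the tree is Q U (1); add U.
Step 3: cheapest edge leaving the tree is P U (1); add P.
Step 4: cheapest edge leaving the tree is U X (2); add X.
Step 5: cheapest edge leaving the tree is U V (3); add V.
Step 6: cheapest edge leaving the tree is R V (3); add R.
Step 7: cheapest edge leaving the tree is V W (6); add W.
Step 8: cheapest edge leaving the tree is R S (10); add S.
MST edges: Q T, Q U, P U, U X, U V, R V, V W, R S; total weight 8+1+1+2+3+3+6+10 = 34.

34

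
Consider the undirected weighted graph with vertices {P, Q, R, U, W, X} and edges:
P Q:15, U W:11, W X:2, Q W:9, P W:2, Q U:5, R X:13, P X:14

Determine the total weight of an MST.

31

Prim, starting at P.
Step 1: cheapest edge leaving the tree is P W (2); add W.
Step 2: cheapest edge leaving the tree is W X (2); add X.
Step 3: cheapest edge leaving the tree is Q W (9); add Q.
Step 4: cheapest edge leaving the tree is Q U (5); add U.
Step 5: cheapest edge leaving the tree is R X (13); add R.
MST edges: P W, W X, Q W, Q U, R X; total weight 2+2+9+5+13 = 31.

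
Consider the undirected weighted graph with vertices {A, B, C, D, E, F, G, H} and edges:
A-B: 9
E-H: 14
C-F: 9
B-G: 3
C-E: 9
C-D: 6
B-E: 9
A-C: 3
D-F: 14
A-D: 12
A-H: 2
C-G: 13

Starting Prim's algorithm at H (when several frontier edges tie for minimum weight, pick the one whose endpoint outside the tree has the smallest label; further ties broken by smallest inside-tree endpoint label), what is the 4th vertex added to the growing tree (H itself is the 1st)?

D

Prim's algorithm from H:
Step 1: cheapest edge leaving the tree is A-H (2); add A.
Step 2: cheapest edge leaving the tree is A-C (3); add C.
Step 3: cheapest edge leaving the tree is C-D (6); add D.
Step 4: cheapest edge leaving the tree is A-B (9); add B.
Step 5: cheapest edge leaving the tree is B-G (3); add G.
Step 6: cheapest edge leaving the tree is B-E (9); add E.
Step 7: cheapest edge leaving the tree is C-F (9); add F.
Vertex order: H, A, C, D, B, G, E, F. The 4th vertex is D.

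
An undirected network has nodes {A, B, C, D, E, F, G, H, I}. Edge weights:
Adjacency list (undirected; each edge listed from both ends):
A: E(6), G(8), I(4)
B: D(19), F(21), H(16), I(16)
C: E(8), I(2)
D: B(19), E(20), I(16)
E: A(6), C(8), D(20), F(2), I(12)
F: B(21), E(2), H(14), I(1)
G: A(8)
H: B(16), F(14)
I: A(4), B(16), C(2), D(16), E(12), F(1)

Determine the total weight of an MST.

Prim's algorithm from E:
Step 1: cheapest edge leaving the tree is E F (2); add F.
Step 2: cheapest edge leaving the tree is F I (1); add I.
Step 3: cheapest edge leaving the tree is C I (2); add C.
Step 4: cheapest edge leaving the tree is A I (4); add A.
Step 5: cheapest edge leaving the tree is A G (8); add G.
Step 6: cheapest edge leaving the tree is F H (14); add H.
Step 7: cheapest edge leaving the tree is B H (16); add B.
Step 8: cheapest edge leaving the tree is D I (16); add D.
MST edges: E F, F I, C I, A I, A G, F H, B H, D I; total weight 2+1+2+4+8+14+16+16 = 63.

63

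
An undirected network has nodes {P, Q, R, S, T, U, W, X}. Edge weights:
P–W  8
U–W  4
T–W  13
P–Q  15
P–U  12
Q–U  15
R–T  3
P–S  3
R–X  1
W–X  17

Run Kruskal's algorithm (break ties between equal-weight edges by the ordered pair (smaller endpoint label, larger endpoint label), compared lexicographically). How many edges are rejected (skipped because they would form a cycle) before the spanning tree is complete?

1

Sort edges by weight, then run Kruskal:
R–X (1): add — endpoints in different components.
P–S (3): add — endpoints in different components.
R–T (3): add — endpoints in different components.
U–W (4): add — endpoints in different components.
P–W (8): add — endpoints in different components.
P–U (12): skip — P and U already connected.
T–W (13): add — endpoints in different components.
P–Q (15): add — endpoints in different components.
Edges rejected before the tree was complete: 1.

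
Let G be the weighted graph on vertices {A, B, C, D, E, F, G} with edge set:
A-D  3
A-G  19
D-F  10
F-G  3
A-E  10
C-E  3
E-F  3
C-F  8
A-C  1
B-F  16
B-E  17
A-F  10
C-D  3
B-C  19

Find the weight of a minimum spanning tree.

29

Kruskal's algorithm — process edges by increasing weight (ties by edge label):
A-C (1): add — endpoints in different components.
A-D (3): add — endpoints in different components.
C-D (3): skip — C and D already connected.
C-E (3): add — endpoints in different components.
E-F (3): add — endpoints in different components.
F-G (3): add — endpoints in different components.
C-F (8): skip — C and F already connected.
A-E (10): skip — A and E already connected.
A-F (10): skip — A and F already connected.
D-F (10): skip — D and F already connected.
B-F (16): add — endpoints in different components.
MST edges: A-C, A-D, C-E, E-F, F-G, B-F; total weight 1+3+3+3+3+16 = 29.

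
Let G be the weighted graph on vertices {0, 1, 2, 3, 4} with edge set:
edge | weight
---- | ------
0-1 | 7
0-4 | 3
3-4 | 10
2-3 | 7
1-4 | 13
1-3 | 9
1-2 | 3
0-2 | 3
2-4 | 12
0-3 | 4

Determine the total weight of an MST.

13

Prim's algorithm from 3:
Step 1: cheapest edge leaving the tree is 0-3 (4); add 0.
Step 2: cheapest edge leaving the tree is 0-2 (3); add 2.
Step 3: cheapest edge leaving the tree is 1-2 (3); add 1.
Step 4: cheapest edge leaving the tree is 0-4 (3); add 4.
MST edges: 0-3, 0-2, 1-2, 0-4; total weight 4+3+3+3 = 13.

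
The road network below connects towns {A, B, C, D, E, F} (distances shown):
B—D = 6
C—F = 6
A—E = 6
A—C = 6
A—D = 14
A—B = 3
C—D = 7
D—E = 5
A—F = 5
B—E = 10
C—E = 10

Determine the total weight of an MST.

Kruskal: consider edges lightest-first.
A—B (3): add — endpoints in different components.
A—F (5): add — endpoints in different components.
D—E (5): add — endpoints in different components.
A—C (6): add — endpoints in different components.
A—E (6): add — endpoints in different components.
MST edges: A—B, A—F, D—E, A—C, A—E; total weight 3+5+5+6+6 = 25.

25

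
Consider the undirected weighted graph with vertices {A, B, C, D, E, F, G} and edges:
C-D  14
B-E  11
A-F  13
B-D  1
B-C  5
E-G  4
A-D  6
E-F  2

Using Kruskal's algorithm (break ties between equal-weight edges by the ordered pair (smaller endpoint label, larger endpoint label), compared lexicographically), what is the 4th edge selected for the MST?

Kruskal's algorithm — process edges by increasing weight (ties by edge label):
B-D (1): add — endpoints in different components.
E-F (2): add — endpoints in different components.
E-G (4): add — endpoints in different components.
B-C (5): add — endpoints in different components.
A-D (6): add — endpoints in different components.
B-E (11): add — endpoints in different components.
The 4th edge added is B-C.

B-C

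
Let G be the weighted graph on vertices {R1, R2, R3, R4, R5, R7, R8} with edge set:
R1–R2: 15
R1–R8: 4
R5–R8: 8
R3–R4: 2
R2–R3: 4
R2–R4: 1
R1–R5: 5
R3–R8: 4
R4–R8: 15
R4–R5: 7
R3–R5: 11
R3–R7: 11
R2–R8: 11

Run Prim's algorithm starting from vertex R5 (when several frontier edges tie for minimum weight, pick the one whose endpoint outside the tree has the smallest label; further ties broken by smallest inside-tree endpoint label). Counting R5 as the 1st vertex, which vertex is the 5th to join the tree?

Prim, starting at R5.
Step 1: frontier [R1–R5 5, R4–R5 7, R5–R8 8, R3–R5 11] → take R1–R5 (5); add R1.
Step 2: frontier [R1–R8 4, R1–R2 15, R4–R5 7, R5–R8 8, R3–R5 11] → take R1–R8 (4); add R8.
Step 3: frontier [R1–R2 15, R4–R5 7, R3–R5 11, R3–R8 4, R2–R8 11, R4–R8 15] → take R3–R8 (4); add R3.
Step 4: frontier [R1–R2 15, R3–R4 2, R2–R3 4, R3–R7 11, R4–R5 7, R2–R8 11, R4–R8 15] → take R3–R4 (2); add R4.
Step 5: frontier [R1–R2 15, R2–R3 4, R3–R7 11, R2–R4 1, R2–R8 11] → take R2–R4 (1); add R2.
Step 6: frontier [R3–R7 11] → take R3–R7 (11); add R7.
Vertex order: R5, R1, R8, R3, R4, R2, R7. The 5th vertex is R4.

R4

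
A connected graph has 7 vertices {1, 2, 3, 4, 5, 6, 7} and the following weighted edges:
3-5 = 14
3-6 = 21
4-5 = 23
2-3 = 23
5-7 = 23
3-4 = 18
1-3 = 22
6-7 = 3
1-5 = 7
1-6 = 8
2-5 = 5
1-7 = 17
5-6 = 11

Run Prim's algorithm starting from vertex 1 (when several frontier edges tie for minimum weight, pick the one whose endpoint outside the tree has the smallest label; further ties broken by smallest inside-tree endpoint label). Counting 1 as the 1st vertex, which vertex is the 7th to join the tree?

4

Grow the tree from 1 using Prim:
Step 1: frontier [1-5 7, 1-6 8, 1-7 17, 1-3 22] → take 1-5 (7); add 5.
Step 2: frontier [1-6 8, 1-7 17, 1-3 22, 2-5 5, 5-6 11, 3-5 14, 4-5 23, 5-7 23] → take 2-5 (5); add 2.
Step 3: frontier [1-6 8, 1-7 17, 1-3 22, 2-3 23, 5-6 11, 3-5 14, 4-5 23, 5-7 23] → take 1-6 (8); add 6.
Step 4: frontier [1-7 17, 1-3 22, 2-3 23, 3-5 14, 4-5 23, 5-7 23, 6-7 3, 3-6 21] → take 6-7 (3); add 7.
Step 5: frontier [1-3 22, 2-3 23, 3-5 14, 4-5 23, 3-6 21] → take 3-5 (14); add 3.
Step 6: frontier [3-4 18, 4-5 23] → take 3-4 (18); add 4.
Vertex order: 1, 5, 2, 6, 7, 3, 4. The 7th vertex is 4.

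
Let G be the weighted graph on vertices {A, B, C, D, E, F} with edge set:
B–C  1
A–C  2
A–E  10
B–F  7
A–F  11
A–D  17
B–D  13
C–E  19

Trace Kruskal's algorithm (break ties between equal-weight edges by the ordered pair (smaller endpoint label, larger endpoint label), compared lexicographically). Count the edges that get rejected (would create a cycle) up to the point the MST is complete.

1

Kruskal's algorithm — process edges by increasing weight (ties by edge label):
B–C (1): add. Components now {A} {B,C} {D} {E} {F}
A–C (2): add. Components now {A,B,C} {D} {E} {F}
B–F (7): add. Components now {A,B,C,F} {D} {E}
A–E (10): add. Components now {A,B,C,E,F} {D}
A–F (11): skip — A and F already connected.
B–D (13): add. Components now {A,B,C,D,E,F}
Edges rejected before the tree was complete: 1.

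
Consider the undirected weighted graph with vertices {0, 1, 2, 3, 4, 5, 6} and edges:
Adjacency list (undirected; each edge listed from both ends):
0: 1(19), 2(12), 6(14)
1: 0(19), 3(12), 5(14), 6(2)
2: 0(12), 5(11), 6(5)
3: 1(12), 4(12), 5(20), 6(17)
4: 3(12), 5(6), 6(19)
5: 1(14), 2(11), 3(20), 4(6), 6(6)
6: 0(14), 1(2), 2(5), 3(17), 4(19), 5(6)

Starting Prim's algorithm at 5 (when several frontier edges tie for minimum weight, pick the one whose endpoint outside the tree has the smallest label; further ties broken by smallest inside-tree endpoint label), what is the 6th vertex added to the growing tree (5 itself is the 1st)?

0

Grow the tree from 5 using Prim:
Step 1: cheapest edge leaving the tree is 4—5 (6); add 4.
Step 2: cheapest edge leaving the tree is 5—6 (6); add 6.
Step 3: cheapest edge leaving the tree is 1—6 (2); add 1.
Step 4: cheapest edge leaving the tree is 2—6 (5); add 2.
Step 5: cheapest edge leaving the tree is 0—2 (12); add 0.
Step 6: cheapest edge leaving the tree is 1—3 (12); add 3.
Vertex order: 5, 4, 6, 1, 2, 0, 3. The 6th vertex is 0.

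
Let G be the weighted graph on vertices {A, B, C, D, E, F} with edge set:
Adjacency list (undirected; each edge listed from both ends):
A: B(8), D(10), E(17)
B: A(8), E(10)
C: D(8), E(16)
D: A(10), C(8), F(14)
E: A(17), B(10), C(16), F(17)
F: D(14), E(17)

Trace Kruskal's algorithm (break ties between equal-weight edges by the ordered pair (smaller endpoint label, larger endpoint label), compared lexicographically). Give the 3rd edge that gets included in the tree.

Sort edges by weight, then run Kruskal:
A-B (8): add. Components now {A,B} {C} {D} {E} {F}
C-D (8): add. Components now {A,B} {C,D} {E} {F}
A-D (10): add. Components now {A,B,C,D} {E} {F}
B-E (10): add. Components now {A,B,C,D,E} {F}
D-F (14): add. Components now {A,B,C,D,E,F}
The 3rd edge added is A-D.

A-D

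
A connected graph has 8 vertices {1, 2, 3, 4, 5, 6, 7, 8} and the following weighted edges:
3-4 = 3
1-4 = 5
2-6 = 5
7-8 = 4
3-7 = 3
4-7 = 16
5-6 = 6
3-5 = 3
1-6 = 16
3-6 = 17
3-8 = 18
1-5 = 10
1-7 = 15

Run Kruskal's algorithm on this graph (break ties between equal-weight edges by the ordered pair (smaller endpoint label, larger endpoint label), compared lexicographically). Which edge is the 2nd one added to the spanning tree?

Sort edges by weight, then run Kruskal:
3-4 (3): add — endpoints in different components.
3-5 (3): add — endpoints in different components.
3-7 (3): add — endpoints in different components.
7-8 (4): add — endpoints in different components.
1-4 (5): add — endpoints in different components.
2-6 (5): add — endpoints in different components.
5-6 (6): add — endpoints in different components.
The 2nd edge added is 3-5.

3-5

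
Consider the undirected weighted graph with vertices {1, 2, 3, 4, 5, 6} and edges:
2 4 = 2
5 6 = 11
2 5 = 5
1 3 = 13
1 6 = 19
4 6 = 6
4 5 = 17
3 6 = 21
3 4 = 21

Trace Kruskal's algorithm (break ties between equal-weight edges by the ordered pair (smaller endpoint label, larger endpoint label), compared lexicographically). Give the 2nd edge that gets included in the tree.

Kruskal's algorithm — process edges by increasing weight (ties by edge label):
2 4 (2): add. Components now {1} {2,4} {3} {5} {6}
2 5 (5): add. Components now {1} {2,4,5} {3} {6}
4 6 (6): add. Components now {1} {2,4,5,6} {3}
5 6 (11): skip — 5 and 6 already connected.
1 3 (13): add. Components now {1,3} {2,4,5,6}
4 5 (17): skip — 4 and 5 already connected.
1 6 (19): add. Components now {1,2,3,4,5,6}
The 2nd edge added is 2 5.

2-5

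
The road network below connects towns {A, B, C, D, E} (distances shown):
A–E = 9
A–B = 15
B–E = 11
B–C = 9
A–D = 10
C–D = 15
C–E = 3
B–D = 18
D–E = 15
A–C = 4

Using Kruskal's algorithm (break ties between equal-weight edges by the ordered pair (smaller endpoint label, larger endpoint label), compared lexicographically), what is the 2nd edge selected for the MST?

Kruskal's algorithm — process edges by increasing weight (ties by edge label):
C–E (3): add. Components now {A} {B} {C,E} {D}
A–C (4): add. Components now {A,C,E} {B} {D}
A–E (9): skip — A and E already connected.
B–C (9): add. Components now {A,B,C,E} {D}
A–D (10): add. Components now {A,B,C,D,E}
The 2nd edge added is A–C.

A-C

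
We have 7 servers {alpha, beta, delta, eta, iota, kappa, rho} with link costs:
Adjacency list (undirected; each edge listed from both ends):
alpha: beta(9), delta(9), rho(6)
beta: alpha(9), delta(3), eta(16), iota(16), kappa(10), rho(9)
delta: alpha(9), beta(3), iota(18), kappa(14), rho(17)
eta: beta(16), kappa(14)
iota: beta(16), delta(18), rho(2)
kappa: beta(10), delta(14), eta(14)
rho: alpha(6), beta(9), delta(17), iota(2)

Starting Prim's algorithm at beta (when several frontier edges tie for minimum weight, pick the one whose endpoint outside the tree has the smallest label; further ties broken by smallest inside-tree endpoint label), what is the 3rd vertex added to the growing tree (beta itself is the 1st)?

alpha

Grow the tree from beta using Prim:
Step 1: frontier [beta–delta 3, alpha–beta 9, beta–rho 9, beta–kappa 10, beta–eta 16, beta–iota 16] → take beta–delta (3); add delta.
Step 2: frontier [alpha–beta 9, beta–rho 9, beta–kappa 10, beta–eta 16, beta–iota 16, alpha–delta 9, delta–kappa 14, delta–rho 17, delta–iota 18] → take alpha–beta (9); add alpha.
Step 3: frontier [alpha–rho 6, beta–rho 9, beta–kappa 10, beta–eta 16, beta–iota 16, delta–kappa 14, delta–rho 17, delta–iota 18] → take alpha–rho (6); add rho.
Step 4: frontier [beta–kappa 10, beta–eta 16, beta–iota 16, delta–kappa 14, delta–iota 18, iota–rho 2] → take iota–rho (2); add iota.
Step 5: frontier [beta–kappa 10, beta–eta 16, delta–kappa 14] → take beta–kappa (10); add kappa.
Step 6: frontier [beta–eta 16, eta–kappa 14] → take eta–kappa (14); add eta.
Vertex order: beta, delta, alpha, rho, iota, kappa, eta. The 3rd vertex is alpha.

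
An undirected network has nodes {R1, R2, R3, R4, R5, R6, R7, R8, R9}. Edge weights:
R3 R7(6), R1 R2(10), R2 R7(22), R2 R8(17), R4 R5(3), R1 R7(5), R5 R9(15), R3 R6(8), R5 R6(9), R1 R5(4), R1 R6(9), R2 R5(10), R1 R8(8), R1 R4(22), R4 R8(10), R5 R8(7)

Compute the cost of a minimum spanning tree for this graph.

58

Sort edges by weight, then run Kruskal:
R4 R5 (3): add — endpoints in different components.
R1 R5 (4): add — endpoints in different components.
R1 R7 (5): add — endpoints in different components.
R3 R7 (6): add — endpoints in different components.
R5 R8 (7): add — endpoints in different components.
R1 R8 (8): skip — R8 and R1 already connected.
R3 R6 (8): add — endpoints in different components.
R1 R6 (9): skip — R6 and R1 already connected.
R5 R6 (9): skip — R6 and R5 already connected.
R1 R2 (10): add — endpoints in different components.
R2 R5 (10): skip — R2 and R5 already connected.
R4 R8 (10): skip — R4 and R8 already connected.
R5 R9 (15): add — endpoints in different components.
MST edges: R4 R5, R1 R5, R1 R7, R3 R7, R5 R8, R3 R6, R1 R2, R5 R9; total weight 3+4+5+6+7+8+10+15 = 58.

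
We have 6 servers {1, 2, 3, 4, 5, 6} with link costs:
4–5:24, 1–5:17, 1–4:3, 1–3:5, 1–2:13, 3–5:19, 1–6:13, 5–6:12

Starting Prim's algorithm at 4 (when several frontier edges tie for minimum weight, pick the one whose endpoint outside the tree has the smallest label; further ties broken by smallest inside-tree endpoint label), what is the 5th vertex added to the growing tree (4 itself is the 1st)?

Prim, starting at 4.
Step 1: cheapest edge leaving the tree is 1–4 (3); add 1.
Step 2: cheapest edge leaving the tree is 1–3 (5); add 3.
Step 3: cheapest edge leaving the tree is 1–2 (13); add 2.
Step 4: cheapest edge leaving the tree is 1–6 (13); add 6.
Step 5: cheapest edge leaving the tree is 5–6 (12); add 5.
Vertex order: 4, 1, 3, 2, 6, 5. The 5th vertex is 6.

6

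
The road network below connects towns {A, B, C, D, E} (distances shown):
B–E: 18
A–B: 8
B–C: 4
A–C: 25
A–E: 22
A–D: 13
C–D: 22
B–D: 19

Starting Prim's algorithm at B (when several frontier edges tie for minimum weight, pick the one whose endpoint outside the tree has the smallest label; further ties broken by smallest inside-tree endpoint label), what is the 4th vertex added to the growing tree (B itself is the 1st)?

Grow the tree from B using Prim:
Step 1: frontier [B–C 4, A–B 8, B–E 18, B–D 19] → take B–C (4); add C.
Step 2: frontier [A–B 8, B–E 18, B–D 19, C–D 22, A–C 25] → take A–B (8); add A.
Step 3: frontier [A–D 13, A–E 22, B–E 18, B–D 19, C–D 22] → take A–D (13); add D.
Step 4: frontier [A–E 22, B–E 18] → take B–E (18); add E.
Vertex order: B, C, A, D, E. The 4th vertex is D.

D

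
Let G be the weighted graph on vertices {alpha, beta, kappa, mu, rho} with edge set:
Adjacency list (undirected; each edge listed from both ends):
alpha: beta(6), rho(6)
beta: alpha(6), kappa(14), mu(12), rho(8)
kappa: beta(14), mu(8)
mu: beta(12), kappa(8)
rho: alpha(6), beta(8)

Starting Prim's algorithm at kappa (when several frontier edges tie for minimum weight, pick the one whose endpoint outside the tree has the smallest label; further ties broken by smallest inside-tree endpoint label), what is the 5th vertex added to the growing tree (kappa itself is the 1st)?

rho

Prim's algorithm from kappa:
Step 1: frontier [kappa–mu 8, beta–kappa 14] → take kappa–mu (8); add mu.
Step 2: frontier [beta–kappa 14, beta–mu 12] → take beta–mu (12); add beta.
Step 3: frontier [alpha–beta 6, beta–rho 8] → take alpha–beta (6); add alpha.
Step 4: frontier [alpha–rho 6, beta–rho 8] → take alpha–rho (6); add rho.
Vertex order: kappa, mu, beta, alpha, rho. The 5th vertex is rho.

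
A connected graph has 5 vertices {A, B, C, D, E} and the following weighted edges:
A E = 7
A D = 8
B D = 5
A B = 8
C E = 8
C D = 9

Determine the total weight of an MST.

28

Sort edges by weight, then run Kruskal:
B D (5): add — endpoints in different components.
A E (7): add — endpoints in different components.
A B (8): add — endpoints in different components.
A D (8): skip — A and D already connected.
C E (8): add — endpoints in different components.
MST edges: B D, A E, A B, C E; total weight 5+7+8+8 = 28.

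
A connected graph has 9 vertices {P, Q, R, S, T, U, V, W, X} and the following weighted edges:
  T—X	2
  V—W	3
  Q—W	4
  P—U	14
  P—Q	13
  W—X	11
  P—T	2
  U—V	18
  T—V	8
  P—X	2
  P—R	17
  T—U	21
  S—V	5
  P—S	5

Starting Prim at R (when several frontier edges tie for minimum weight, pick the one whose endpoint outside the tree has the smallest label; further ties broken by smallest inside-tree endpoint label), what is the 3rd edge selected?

P-X

Prim's algorithm from R:
Step 1: cheapest edge leaving the tree is P—R (17); add P.
Step 2: cheapest edge leaving the tree is P—T (2); add T.
Step 3: cheapest edge leaving the tree is P—X (2); add X.
Step 4: cheapest edge leaving the tree is P—S (5); add S.
Step 5: cheapest edge leaving the tree is S—V (5); add V.
Step 6: cheapest edge leaving the tree is V—W (3); add W.
Step 7: cheapest edge leaving the tree is Q—W (4); add Q.
Step 8: cheapest edge leaving the tree is P—U (14); add U.
The 3rd edge added is P—X.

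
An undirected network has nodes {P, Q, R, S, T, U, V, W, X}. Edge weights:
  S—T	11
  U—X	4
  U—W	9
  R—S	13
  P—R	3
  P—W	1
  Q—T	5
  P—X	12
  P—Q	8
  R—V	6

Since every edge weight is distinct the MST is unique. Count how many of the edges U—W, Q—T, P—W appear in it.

3

Kruskal: consider edges lightest-first.
P—W (1): add — endpoints in different components.
P—R (3): add — endpoints in different components.
U—X (4): add — endpoints in different components.
Q—T (5): add — endpoints in different components.
R—V (6): add — endpoints in different components.
P—Q (8): add — endpoints in different components.
U—W (9): add — endpoints in different components.
S—T (11): add — endpoints in different components.
MST edge set: {P—W, P—R, U—X, Q—T, R—V, P—Q, U—W, S—T}.
Of the listed edges, {U—W, Q—T, P—W} are in the MST → 3.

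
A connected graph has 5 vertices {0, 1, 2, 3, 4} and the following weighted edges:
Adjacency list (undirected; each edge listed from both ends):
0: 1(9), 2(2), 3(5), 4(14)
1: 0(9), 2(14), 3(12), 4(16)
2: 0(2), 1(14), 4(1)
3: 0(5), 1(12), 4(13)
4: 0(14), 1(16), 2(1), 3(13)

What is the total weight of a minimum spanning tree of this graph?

17

Sort edges by weight, then run Kruskal:
2–4 (1): add. Components now {0} {1} {2,4} {3}
0–2 (2): add. Components now {0,2,4} {1} {3}
0–3 (5): add. Components now {0,2,3,4} {1}
0–1 (9): add. Components now {0,1,2,3,4}
MST edges: 2–4, 0–2, 0–3, 0–1; total weight 1+2+5+9 = 17.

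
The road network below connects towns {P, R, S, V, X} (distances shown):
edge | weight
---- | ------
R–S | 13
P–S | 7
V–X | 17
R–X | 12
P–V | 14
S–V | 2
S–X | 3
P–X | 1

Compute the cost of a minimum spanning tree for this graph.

18

Prim's algorithm from P:
Step 1: cheapest edge leaving the tree is P–X (1); add X.
Step 2: cheapest edge leaving the tree is S–X (3); add S.
Step 3: cheapest edge leaving the tree is S–V (2); add V.
Step 4: cheapest edge leaving the tree is R–X (12); add R.
MST edges: P–X, S–X, S–V, R–X; total weight 1+3+2+12 = 18.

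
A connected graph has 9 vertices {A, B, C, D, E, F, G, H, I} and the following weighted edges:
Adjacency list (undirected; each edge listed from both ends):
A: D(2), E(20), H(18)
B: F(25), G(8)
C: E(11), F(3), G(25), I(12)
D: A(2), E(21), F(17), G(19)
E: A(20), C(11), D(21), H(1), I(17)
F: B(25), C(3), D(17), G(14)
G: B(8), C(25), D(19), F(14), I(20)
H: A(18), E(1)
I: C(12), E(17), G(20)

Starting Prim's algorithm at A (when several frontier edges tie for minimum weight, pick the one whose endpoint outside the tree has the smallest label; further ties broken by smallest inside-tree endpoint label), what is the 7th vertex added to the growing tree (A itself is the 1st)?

Grow the tree from A using Prim:
Step 1: cheapest edge leaving the tree is A–D (2); add D.
Step 2: cheapest edge leaving the tree is D–F (17); add F.
Step 3: cheapest edge leaving the tree is C–F (3); add C.
Step 4: cheapest edge leaving the tree is C–E (11); add E.
Step 5: cheapest edge leaving the tree is E–H (1); add H.
Step 6: cheapest edge leaving the tree is C–I (12); add I.
Step 7: cheapest edge leaving the tree is F–G (14); add G.
Step 8: cheapest edge leaving the tree is B–G (8); add B.
Vertex order: A, D, F, C, E, H, I, G, B. The 7th vertex is I.

I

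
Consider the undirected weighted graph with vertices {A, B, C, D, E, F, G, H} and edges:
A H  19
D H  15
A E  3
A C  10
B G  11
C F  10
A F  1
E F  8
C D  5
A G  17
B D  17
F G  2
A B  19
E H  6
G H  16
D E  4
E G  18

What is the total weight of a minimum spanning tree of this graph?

Prim's algorithm from D:
Step 1: cheapest edge leaving the tree is D E (4); add E.
Step 2: cheapest edge leaving the tree is A E (3); add A.
Step 3: cheapest edge leaving the tree is A F (1); add F.
Step 4: cheapest edge leaving the tree is F G (2); add G.
Step 5: cheapest edge leaving the tree is C D (5); add C.
Step 6: cheapest edge leaving the tree is E H (6); add H.
Step 7: cheapest edge leaving the tree is B G (11); add B.
MST edges: D E, A E, A F, F G, C D, E H, B G; total weight 4+3+1+2+5+6+11 = 32.

32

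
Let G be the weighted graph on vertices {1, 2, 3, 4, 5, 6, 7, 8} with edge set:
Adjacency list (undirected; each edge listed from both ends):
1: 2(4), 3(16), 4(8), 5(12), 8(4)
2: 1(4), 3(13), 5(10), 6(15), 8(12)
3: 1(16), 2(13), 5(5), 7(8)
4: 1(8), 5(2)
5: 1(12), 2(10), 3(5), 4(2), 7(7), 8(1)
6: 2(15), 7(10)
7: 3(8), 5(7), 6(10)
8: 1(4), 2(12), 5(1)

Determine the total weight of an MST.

33

Kruskal: consider edges lightest-first.
5 8 (1): add — endpoints in different components.
4 5 (2): add — endpoints in different components.
1 2 (4): add — endpoints in different components.
1 8 (4): add — endpoints in different components.
3 5 (5): add — endpoints in different components.
5 7 (7): add — endpoints in different components.
1 4 (8): skip — 1 and 4 already connected.
3 7 (8): skip — 3 and 7 already connected.
2 5 (10): skip — 2 and 5 already connected.
6 7 (10): add — endpoints in different components.
MST edges: 5 8, 4 5, 1 2, 1 8, 3 5, 5 7, 6 7; total weight 1+2+4+4+5+7+10 = 33.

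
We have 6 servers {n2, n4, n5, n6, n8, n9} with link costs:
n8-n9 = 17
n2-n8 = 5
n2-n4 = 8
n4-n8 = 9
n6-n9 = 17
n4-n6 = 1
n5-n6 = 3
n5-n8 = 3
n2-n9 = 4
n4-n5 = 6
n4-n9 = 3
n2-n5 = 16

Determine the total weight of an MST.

14

Prim's algorithm from n8:
Step 1: frontier [n5-n8 3, n2-n8 5, n4-n8 9, n8-n9 17] → take n5-n8 (3); add n5.
Step 2: frontier [n5-n6 3, n4-n5 6, n2-n5 16, n2-n8 5, n4-n8 9, n8-n9 17] → take n5-n6 (3); add n6.
Step 3: frontier [n4-n5 6, n2-n5 16, n4-n6 1, n6-n9 17, n2-n8 5, n4-n8 9, n8-n9 17] → take n4-n6 (1); add n4.
Step 4: frontier [n4-n9 3, n2-n4 8, n2-n5 16, n6-n9 17, n2-n8 5, n8-n9 17] → take n4-n9 (3); add n9.
Step 5: frontier [n2-n4 8, n2-n5 16, n2-n8 5, n2-n9 4] → take n2-n9 (4); add n2.
MST edges: n5-n8, n5-n6, n4-n6, n4-n9, n2-n9; total weight 3+3+1+3+4 = 14.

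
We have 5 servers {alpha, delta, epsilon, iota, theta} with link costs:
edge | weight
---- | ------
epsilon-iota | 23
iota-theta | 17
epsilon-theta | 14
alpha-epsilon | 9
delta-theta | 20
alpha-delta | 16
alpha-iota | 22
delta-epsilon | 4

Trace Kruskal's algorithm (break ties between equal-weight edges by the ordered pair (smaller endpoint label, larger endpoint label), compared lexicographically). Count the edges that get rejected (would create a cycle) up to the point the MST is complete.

Sort edges by weight, then run Kruskal:
delta-epsilon (4): add — endpoints in different components.
alpha-epsilon (9): add — endpoints in different components.
epsilon-theta (14): add — endpoints in different components.
alpha-delta (16): skip — alpha and delta already connected.
iota-theta (17): add — endpoints in different components.
Edges rejected before the tree was complete: 1.

1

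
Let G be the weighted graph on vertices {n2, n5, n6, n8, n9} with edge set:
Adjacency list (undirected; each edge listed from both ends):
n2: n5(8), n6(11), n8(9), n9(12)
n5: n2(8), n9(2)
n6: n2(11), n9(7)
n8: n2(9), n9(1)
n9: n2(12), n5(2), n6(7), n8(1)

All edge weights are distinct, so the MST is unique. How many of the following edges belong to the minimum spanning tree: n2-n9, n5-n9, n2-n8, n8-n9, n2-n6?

Kruskal: consider edges lightest-first.
n8-n9 (1): add — endpoints in different components.
n5-n9 (2): add — endpoints in different components.
n6-n9 (7): add — endpoints in different components.
n2-n5 (8): add — endpoints in different components.
MST edge set: {n8-n9, n5-n9, n6-n9, n2-n5}.
Of the listed edges, {n5-n9, n8-n9} are in the MST → 2.

2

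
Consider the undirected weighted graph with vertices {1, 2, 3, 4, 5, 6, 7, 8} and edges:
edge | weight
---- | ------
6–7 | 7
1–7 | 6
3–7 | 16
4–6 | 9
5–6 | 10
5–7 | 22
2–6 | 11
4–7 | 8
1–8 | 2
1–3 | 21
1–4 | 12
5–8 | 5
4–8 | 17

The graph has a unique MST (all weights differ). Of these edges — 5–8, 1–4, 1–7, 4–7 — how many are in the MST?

3

Kruskal's algorithm — process edges by increasing weight (ties by edge label):
1–8 (2): add — endpoints in different components.
5–8 (5): add — endpoints in different components.
1–7 (6): add — endpoints in different components.
6–7 (7): add — endpoints in different components.
4–7 (8): add — endpoints in different components.
4–6 (9): skip — 4 and 6 already connected.
5–6 (10): skip — 5 and 6 already connected.
2–6 (11): add — endpoints in different components.
1–4 (12): skip — 1 and 4 already connected.
3–7 (16): add — endpoints in different components.
MST edge set: {1–8, 5–8, 1–7, 6–7, 4–7, 2–6, 3–7}.
Of the listed edges, {5–8, 1–7, 4–7} are in the MST → 3.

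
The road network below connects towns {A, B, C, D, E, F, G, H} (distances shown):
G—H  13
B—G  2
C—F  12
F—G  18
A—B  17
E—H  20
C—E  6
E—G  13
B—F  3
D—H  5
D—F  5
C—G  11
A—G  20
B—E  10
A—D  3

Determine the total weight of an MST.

Sort edges by weight, then run Kruskal:
B—G (2): add — endpoints in different components.
A—D (3): add — endpoints in different components.
B—F (3): add — endpoints in different components.
D—F (5): add — endpoints in different components.
D—H (5): add — endpoints in different components.
C—E (6): add — endpoints in different components.
B—E (10): add — endpoints in different components.
MST edges: B—G, A—D, B—F, D—F, D—H, C—E, B—E; total weight 2+3+3+5+5+6+10 = 34.

34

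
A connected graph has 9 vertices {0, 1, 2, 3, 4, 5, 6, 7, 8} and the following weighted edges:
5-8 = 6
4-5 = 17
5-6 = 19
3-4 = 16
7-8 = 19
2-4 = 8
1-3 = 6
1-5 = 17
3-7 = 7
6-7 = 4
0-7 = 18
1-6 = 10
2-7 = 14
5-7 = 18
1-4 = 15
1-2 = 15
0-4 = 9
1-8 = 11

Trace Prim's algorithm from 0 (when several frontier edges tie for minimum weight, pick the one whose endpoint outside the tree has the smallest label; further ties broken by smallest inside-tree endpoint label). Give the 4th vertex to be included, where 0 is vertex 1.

Grow the tree from 0 using Prim:
Step 1: cheapest edge leaving the tree is 0-4 (9); add 4.
Step 2: cheapest edge leaving the tree is 2-4 (8); add 2.
Step 3: cheapest edge leaving the tree is 2-7 (14); add 7.
Step 4: cheapest edge leaving the tree is 6-7 (4); add 6.
Step 5: cheapest edge leaving the tree is 3-7 (7); add 3.
Step 6: cheapest edge leaving the tree is 1-3 (6); add 1.
Step 7: cheapest edge leaving the tree is 1-8 (11); add 8.
Step 8: cheapest edge leaving the tree is 5-8 (6); add 5.
Vertex order: 0, 4, 2, 7, 6, 3, 1, 8, 5. The 4th vertex is 7.

7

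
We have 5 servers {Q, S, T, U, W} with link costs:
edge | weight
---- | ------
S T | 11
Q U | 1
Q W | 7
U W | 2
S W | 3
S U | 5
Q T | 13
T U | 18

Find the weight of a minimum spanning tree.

17

Prim, starting at W.
Step 1: frontier [U W 2, S W 3, Q W 7] → take U W (2); add U.
Step 2: frontier [Q U 1, S U 5, T U 18, S W 3, Q W 7] → take Q U (1); add Q.
Step 3: frontier [Q T 13, S U 5, T U 18, S W 3] → take S W (3); add S.
Step 4: frontier [Q T 13, S T 11, T U 18] → take S T (11); add T.
MST edges: U W, Q U, S W, S T; total weight 2+1+3+11 = 17.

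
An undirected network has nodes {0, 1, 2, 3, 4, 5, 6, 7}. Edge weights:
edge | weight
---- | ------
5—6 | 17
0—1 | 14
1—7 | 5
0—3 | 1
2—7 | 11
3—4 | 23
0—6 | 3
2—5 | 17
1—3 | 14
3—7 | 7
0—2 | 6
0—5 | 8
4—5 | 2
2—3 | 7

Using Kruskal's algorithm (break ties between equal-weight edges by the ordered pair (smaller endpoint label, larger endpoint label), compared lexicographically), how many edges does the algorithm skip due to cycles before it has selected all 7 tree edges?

1

Kruskal's algorithm — process edges by increasing weight (ties by edge label):
0—3 (1): add — endpoints in different components.
4—5 (2): add — endpoints in different components.
0—6 (3): add — endpoints in different components.
1—7 (5): add — endpoints in different components.
0—2 (6): add — endpoints in different components.
2—3 (7): skip — 2 and 3 already connected.
3—7 (7): add — endpoints in different components.
0—5 (8): add — endpoints in different components.
Edges rejected before the tree was complete: 1.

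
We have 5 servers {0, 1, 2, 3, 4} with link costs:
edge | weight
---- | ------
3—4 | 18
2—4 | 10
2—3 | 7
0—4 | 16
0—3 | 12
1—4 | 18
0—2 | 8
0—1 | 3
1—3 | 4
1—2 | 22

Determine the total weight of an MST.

Kruskal: consider edges lightest-first.
0—1 (3): add — endpoints in different components.
1—3 (4): add — endpoints in different components.
2—3 (7): add — endpoints in different components.
0—2 (8): skip — 0 and 2 already connected.
2—4 (10): add — endpoints in different components.
MST edges: 0—1, 1—3, 2—3, 2—4; total weight 3+4+7+10 = 24.

24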